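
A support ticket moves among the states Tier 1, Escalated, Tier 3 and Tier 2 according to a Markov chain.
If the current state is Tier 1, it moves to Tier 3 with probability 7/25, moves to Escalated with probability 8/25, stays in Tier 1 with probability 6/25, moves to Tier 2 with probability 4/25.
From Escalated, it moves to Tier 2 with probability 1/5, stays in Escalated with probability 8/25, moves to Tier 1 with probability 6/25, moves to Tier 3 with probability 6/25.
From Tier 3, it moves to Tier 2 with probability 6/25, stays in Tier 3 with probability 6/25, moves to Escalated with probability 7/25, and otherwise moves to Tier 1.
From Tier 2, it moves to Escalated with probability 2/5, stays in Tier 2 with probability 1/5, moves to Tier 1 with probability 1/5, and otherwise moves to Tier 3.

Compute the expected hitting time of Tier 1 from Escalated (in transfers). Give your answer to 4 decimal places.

4.3172

Let t(s) be the expected number of transfers to first reach Tier 1 from state s, with t(Tier 1) = 0. Conditioning on the first transfer:
t(Escalated) = 1 + 0.32·t(Escalated) + 0.24·t(Tier 3) + 0.2·t(Tier 2)
t(Tier 3) = 1 + 0.28·t(Escalated) + 0.24·t(Tier 3) + 0.24·t(Tier 2)
t(Tier 2) = 1 + 0.4·t(Escalated) + 0.2·t(Tier 3) + 0.2·t(Tier 2)
Solving: t(Escalated) = 4.3172, t(Tier 3) = 4.3241, t(Tier 2) = 4.4897.
Expected transfers from Escalated to Tier 1: 4.3172.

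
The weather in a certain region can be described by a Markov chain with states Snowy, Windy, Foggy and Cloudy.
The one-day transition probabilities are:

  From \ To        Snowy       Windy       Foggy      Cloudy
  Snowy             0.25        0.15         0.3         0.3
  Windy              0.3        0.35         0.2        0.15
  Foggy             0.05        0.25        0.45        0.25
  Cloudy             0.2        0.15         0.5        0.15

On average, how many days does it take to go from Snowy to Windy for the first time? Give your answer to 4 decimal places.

5.2353

Let t(s) be the expected number of days to first reach Windy from state s, with t(Windy) = 0. Conditioning on the first day:
t(Snowy) = 1 + 0.25·t(Snowy) + 0.3·t(Foggy) + 0.3·t(Cloudy)
t(Foggy) = 1 + 0.05·t(Snowy) + 0.45·t(Foggy) + 0.25·t(Cloudy)
t(Cloudy) = 1 + 0.2·t(Snowy) + 0.5·t(Foggy) + 0.15·t(Cloudy)
Solving: t(Snowy) = 5.2353, t(Foggy) = 4.6256, t(Cloudy) = 5.1292.
Expected days from Snowy to Windy: 5.2353.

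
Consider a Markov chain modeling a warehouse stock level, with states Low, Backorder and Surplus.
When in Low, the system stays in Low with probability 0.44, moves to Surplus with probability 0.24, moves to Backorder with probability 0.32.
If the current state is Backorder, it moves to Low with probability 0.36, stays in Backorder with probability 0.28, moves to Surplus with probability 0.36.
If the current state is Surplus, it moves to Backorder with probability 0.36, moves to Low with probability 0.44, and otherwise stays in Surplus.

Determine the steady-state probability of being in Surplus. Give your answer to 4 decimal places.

0.2675

Let the stationary distribution be π with π = πP and π_1 + π_2 + π_3 = 1.
π_1 = 0.44·π_1 + 0.36·π_2 + 0.44·π_3
π_2 = 0.32·π_1 + 0.28·π_2 + 0.36·π_3
Solving with the normalization constraint gives π = (0.4146, 0.3180, 0.2675).
So the stationary probability of Surplus is 0.2675.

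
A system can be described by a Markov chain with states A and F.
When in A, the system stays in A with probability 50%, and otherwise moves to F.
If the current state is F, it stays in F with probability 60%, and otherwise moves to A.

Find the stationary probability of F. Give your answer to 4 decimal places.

Let the stationary distribution be π with π = πP and π_1 + π_2 = 1.
π_1 = 0.5·π_1 + 0.4·π_2
Solving with the normalization constraint gives π = (0.4444, 0.5556).
So the stationary probability of F is 0.5556.

0.5556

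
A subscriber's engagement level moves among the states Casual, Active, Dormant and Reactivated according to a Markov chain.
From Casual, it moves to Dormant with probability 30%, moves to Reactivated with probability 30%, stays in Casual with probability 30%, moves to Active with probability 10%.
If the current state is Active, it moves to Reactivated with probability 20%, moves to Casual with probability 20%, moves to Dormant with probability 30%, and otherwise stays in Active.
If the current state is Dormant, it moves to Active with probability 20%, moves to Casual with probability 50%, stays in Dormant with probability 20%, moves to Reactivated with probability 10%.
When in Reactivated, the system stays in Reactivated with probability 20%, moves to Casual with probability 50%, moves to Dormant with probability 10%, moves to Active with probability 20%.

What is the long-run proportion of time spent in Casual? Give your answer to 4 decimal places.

Let the stationary distribution be π with π = πP and π_1 + π_2 + π_3 + π_4 = 1.
π_1 = 0.3·π_1 + 0.2·π_2 + 0.5·π_3 + 0.5·π_4
π_2 = 0.1·π_1 + 0.3·π_2 + 0.2·π_3 + 0.2·π_4
π_3 = 0.3·π_1 + 0.3·π_2 + 0.2·π_3 + 0.1·π_4
Solving with the normalization constraint gives π = (0.3714, 0.1810, 0.2339, 0.2138).
So the stationary probability of Casual is 0.3714.

0.3714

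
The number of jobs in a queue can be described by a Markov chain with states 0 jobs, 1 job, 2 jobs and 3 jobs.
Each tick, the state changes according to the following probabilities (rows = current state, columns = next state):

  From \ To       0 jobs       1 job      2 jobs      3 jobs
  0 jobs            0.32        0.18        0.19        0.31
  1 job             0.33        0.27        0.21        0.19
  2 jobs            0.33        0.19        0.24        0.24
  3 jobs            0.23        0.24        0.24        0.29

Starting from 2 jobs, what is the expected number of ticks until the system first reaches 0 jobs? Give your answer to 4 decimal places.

3.2691

Let t(s) be the expected number of ticks to first reach 0 jobs from state s, with t(0 jobs) = 0. Conditioning on the first tick:
t(1 job) = 1 + 0.27·t(1 job) + 0.21·t(2 jobs) + 0.19·t(3 jobs)
t(2 jobs) = 1 + 0.19·t(1 job) + 0.24·t(2 jobs) + 0.24·t(3 jobs)
t(3 jobs) = 1 + 0.24·t(1 job) + 0.24·t(2 jobs) + 0.29·t(3 jobs)
Solving: t(1 job) = 3.2505, t(2 jobs) = 3.2691, t(3 jobs) = 3.6123.
Expected ticks from 2 jobs to 0 jobs: 3.2691.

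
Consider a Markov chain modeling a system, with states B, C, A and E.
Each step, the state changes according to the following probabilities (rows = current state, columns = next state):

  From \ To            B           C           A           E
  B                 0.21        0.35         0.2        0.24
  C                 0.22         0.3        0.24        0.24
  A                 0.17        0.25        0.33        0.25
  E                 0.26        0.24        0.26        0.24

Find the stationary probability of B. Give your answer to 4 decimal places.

0.2146

Let the stationary distribution be π with π = πP and π_1 + π_2 + π_3 + π_4 = 1.
π_1 = 0.21·π_1 + 0.22·π_2 + 0.17·π_3 + 0.26·π_4
π_2 = 0.35·π_1 + 0.3·π_2 + 0.25·π_3 + 0.24·π_4
π_3 = 0.2·π_1 + 0.24·π_2 + 0.33·π_3 + 0.26·π_4
Solving with the normalization constraint gives π = (0.2146, 0.2832, 0.2596, 0.2426).
So the stationary probability of B is 0.2146.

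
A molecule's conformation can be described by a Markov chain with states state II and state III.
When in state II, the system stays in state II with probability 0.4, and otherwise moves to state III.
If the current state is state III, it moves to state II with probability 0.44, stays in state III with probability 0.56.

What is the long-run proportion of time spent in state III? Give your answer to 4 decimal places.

Let the stationary distribution be π with π = πP and π_1 + π_2 = 1.
π_1 = 0.4·π_1 + 0.44·π_2
Solving with the normalization constraint gives π = (0.4231, 0.5769).
So the stationary probability of state III is 0.5769.

0.5769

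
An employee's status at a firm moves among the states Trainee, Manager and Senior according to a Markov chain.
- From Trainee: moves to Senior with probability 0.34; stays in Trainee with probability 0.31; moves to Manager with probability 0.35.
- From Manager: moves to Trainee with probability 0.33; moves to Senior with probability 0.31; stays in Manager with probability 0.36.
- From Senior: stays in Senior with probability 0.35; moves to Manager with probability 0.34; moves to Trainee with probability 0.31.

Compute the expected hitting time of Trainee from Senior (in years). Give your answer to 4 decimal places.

Let t(s) be the expected number of years to first reach Trainee from state s, with t(Trainee) = 0. Conditioning on the first year:
t(Manager) = 1 + 0.36·t(Manager) + 0.31·t(Senior)
t(Senior) = 1 + 0.34·t(Manager) + 0.35·t(Senior)
Solving: t(Manager) = 3.0908, t(Senior) = 3.1552.
Expected years from Senior to Trainee: 3.1552.

3.1552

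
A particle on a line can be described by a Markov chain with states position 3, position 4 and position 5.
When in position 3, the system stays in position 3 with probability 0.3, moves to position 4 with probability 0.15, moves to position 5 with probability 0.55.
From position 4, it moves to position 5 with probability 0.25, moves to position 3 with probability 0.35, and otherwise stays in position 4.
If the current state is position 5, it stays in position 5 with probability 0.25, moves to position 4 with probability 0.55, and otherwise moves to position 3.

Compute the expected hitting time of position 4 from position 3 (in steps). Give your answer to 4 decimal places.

3.1325

Let t(s) be the expected number of steps to first reach position 4 from state s, with t(position 4) = 0. Conditioning on the first step:
t(position 3) = 1 + 0.3·t(position 3) + 0.55·t(position 5)
t(position 5) = 1 + 0.2·t(position 3) + 0.25·t(position 5)
Solving: t(position 3) = 3.1325, t(position 5) = 2.1687.
Expected steps from position 3 to position 4: 3.1325.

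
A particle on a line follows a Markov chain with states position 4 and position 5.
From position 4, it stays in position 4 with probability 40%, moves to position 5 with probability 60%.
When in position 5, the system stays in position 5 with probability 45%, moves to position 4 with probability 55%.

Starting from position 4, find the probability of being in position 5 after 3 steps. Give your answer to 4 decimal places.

0.5235

Propagate the distribution vector 3 steps from position 4.
After 0 steps: (1.0000, 0.0000)
After 1 step: (0.4000, 0.6000)
After 2 steps: (0.4900, 0.5100)
After 3 steps: (0.4765, 0.5235)
P(in position 5 after 3 steps) = 0.5235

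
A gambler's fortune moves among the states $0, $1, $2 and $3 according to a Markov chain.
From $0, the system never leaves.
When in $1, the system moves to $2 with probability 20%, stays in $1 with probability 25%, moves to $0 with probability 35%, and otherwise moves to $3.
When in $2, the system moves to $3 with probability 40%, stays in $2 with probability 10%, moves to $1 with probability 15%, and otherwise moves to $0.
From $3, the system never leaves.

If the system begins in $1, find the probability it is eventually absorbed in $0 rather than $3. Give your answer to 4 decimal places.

Let h(s) be the probability of absorption at $0 starting from transient state s. Then h($0) = 1 and h($3) = 0. By first-step analysis:
h($1) = 0.35·1 + 0.25·h($1) + 0.2·h($2) + 0.2·0
h($2) = 0.35·1 + 0.15·h($1) + 0.1·h($2) + 0.4·0
Solving: h($1) = 0.5969, h($2) = 0.4884.
Starting from $1, the probability is 0.5969.

0.5969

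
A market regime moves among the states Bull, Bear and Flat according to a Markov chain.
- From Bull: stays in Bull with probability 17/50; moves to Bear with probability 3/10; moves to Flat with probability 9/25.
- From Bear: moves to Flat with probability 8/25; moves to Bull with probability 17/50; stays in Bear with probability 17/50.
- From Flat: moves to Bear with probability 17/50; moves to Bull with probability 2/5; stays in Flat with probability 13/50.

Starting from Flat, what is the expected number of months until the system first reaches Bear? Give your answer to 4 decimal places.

Let t(s) be the expected number of months to first reach Bear from state s, with t(Bear) = 0. Conditioning on the first month:
t(Bull) = 1 + 0.34·t(Bull) + 0.36·t(Flat)
t(Flat) = 1 + 0.4·t(Bull) + 0.26·t(Flat)
Solving: t(Bull) = 3.1940, t(Flat) = 3.0778.
Expected months from Flat to Bear: 3.0778.

3.0778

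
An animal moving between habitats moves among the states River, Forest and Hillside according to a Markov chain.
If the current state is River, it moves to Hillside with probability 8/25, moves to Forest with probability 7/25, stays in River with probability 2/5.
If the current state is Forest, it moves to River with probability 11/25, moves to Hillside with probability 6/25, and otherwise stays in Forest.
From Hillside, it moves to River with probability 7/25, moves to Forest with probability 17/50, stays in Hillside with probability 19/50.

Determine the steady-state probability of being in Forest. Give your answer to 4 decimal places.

0.3113

Let the stationary distribution be π with π = πP and π_1 + π_2 + π_3 = 1.
π_1 = 0.4·π_1 + 0.44·π_2 + 0.28·π_3
π_2 = 0.28·π_1 + 0.32·π_2 + 0.34·π_3
Solving with the normalization constraint gives π = (0.3748, 0.3113, 0.3139).
So the stationary probability of Forest is 0.3113.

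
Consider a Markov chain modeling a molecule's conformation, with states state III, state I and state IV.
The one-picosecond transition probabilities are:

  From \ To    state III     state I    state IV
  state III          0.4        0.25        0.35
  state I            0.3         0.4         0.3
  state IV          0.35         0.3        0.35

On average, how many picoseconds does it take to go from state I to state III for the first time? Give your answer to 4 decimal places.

3.1667

Let t(s) be the expected number of picoseconds to first reach state III from state s, with t(state III) = 0. Conditioning on the first picosecond:
t(state I) = 1 + 0.4·t(state I) + 0.3·t(state IV)
t(state IV) = 1 + 0.3·t(state I) + 0.35·t(state IV)
Solving: t(state I) = 3.1667, t(state IV) = 3.0000.
Expected picoseconds from state I to state III: 3.1667.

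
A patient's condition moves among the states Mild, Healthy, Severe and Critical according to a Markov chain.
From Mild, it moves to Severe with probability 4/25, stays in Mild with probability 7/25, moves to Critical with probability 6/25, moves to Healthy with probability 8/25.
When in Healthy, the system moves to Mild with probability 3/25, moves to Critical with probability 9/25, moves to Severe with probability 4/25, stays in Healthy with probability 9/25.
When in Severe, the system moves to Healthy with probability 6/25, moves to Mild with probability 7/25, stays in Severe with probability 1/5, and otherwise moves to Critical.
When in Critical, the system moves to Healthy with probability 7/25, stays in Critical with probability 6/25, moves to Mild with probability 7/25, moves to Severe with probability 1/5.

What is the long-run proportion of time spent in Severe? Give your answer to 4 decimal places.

Let the stationary distribution be π with π = πP and π_1 + π_2 + π_3 + π_4 = 1.
π_1 = 0.28·π_1 + 0.12·π_2 + 0.28·π_3 + 0.28·π_4
π_2 = 0.32·π_1 + 0.36·π_2 + 0.24·π_3 + 0.28·π_4
π_3 = 0.16·π_1 + 0.16·π_2 + 0.2·π_3 + 0.2·π_4
Solving with the normalization constraint gives π = (0.2309, 0.3066, 0.1785, 0.2839).
So the stationary probability of Severe is 0.1785.

0.1785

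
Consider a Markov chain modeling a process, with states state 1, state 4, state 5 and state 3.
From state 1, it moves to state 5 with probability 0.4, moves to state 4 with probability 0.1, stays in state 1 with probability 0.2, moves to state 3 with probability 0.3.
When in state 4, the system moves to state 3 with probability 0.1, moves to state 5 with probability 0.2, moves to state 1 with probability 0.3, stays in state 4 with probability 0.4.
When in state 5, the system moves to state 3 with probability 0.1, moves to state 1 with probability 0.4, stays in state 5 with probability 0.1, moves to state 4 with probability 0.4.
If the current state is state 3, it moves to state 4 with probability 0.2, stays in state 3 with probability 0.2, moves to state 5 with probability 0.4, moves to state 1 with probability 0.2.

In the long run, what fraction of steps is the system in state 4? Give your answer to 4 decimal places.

Let the stationary distribution be π with π = πP and π_1 + π_2 + π_3 + π_4 = 1.
π_1 = 0.2·π_1 + 0.3·π_2 + 0.4·π_3 + 0.2·π_4
π_2 = 0.1·π_1 + 0.4·π_2 + 0.4·π_3 + 0.2·π_4
π_3 = 0.4·π_1 + 0.2·π_2 + 0.1·π_3 + 0.4·π_4
Solving with the normalization constraint gives π = (0.2810, 0.2810, 0.2645, 0.1736).
So the stationary probability of state 4 is 0.2810.

0.2810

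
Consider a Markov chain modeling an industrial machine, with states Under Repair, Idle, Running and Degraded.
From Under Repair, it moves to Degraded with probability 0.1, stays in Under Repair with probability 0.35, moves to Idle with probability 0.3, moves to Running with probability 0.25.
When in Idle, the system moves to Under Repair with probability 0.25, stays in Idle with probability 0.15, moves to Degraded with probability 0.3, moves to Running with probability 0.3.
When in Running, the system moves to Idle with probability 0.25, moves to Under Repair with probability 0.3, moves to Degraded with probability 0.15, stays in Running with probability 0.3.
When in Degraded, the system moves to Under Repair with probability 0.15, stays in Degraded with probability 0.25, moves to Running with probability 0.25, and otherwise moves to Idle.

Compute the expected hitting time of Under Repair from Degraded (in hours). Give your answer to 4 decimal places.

4.5777

Let t(s) be the expected number of hours to first reach Under Repair from state s, with t(Under Repair) = 0. Conditioning on the first hour:
t(Idle) = 1 + 0.15·t(Idle) + 0.3·t(Running) + 0.3·t(Degraded)
t(Running) = 1 + 0.25·t(Idle) + 0.3·t(Running) + 0.15·t(Degraded)
t(Degraded) = 1 + 0.35·t(Idle) + 0.25·t(Running) + 0.25·t(Degraded)
Solving: t(Idle) = 4.1679, t(Running) = 3.8981, t(Degraded) = 4.5777.
Expected hours from Degraded to Under Repair: 4.5777.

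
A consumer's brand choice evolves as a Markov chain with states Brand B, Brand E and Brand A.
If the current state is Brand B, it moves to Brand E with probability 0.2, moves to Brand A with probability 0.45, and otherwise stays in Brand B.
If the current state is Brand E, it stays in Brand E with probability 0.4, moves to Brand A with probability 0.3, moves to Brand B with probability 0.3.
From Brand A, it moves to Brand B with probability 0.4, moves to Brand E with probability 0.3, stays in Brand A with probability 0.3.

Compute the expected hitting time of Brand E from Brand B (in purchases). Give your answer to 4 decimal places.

Let t(s) be the expected number of purchases to first reach Brand E from state s, with t(Brand E) = 0. Conditioning on the first purchase:
t(Brand B) = 1 + 0.35·t(Brand B) + 0.45·t(Brand A)
t(Brand A) = 1 + 0.4·t(Brand B) + 0.3·t(Brand A)
Solving: t(Brand B) = 4.1818, t(Brand A) = 3.8182.
Expected purchases from Brand B to Brand E: 4.1818.

4.1818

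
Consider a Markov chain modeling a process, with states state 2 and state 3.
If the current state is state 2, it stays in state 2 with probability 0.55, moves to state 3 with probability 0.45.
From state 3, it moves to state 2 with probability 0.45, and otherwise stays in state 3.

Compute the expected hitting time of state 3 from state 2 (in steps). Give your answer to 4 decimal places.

2.2222

Let t(s) be the expected number of steps to first reach state 3 from state s, with t(state 3) = 0. Conditioning on the first step:
t(state 2) = 1 + 0.55·t(state 2)
Solving: t(state 2) = 2.2222.
Expected steps from state 2 to state 3: 2.2222.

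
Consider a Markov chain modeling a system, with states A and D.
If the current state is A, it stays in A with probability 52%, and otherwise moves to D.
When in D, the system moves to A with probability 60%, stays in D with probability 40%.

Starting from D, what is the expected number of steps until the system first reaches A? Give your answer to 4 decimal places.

Let t(s) be the expected number of steps to first reach A from state s, with t(A) = 0. Conditioning on the first step:
t(D) = 1 + 0.4·t(D)
Solving: t(D) = 1.6667.
Expected steps from D to A: 1.6667.

1.6667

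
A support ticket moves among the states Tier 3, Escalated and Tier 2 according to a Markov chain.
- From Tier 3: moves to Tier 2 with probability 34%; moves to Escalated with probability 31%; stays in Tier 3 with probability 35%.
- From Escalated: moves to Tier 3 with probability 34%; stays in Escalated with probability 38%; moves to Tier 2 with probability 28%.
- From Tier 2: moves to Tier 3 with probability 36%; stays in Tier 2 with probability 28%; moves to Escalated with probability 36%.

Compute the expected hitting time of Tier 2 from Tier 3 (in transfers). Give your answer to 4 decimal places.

3.1250

Let t(s) be the expected number of transfers to first reach Tier 2 from state s, with t(Tier 2) = 0. Conditioning on the first transfer:
t(Tier 3) = 1 + 0.35·t(Tier 3) + 0.31·t(Escalated)
t(Escalated) = 1 + 0.34·t(Tier 3) + 0.38·t(Escalated)
Solving: t(Tier 3) = 3.1250, t(Escalated) = 3.3266.
Expected transfers from Tier 3 to Tier 2: 3.1250.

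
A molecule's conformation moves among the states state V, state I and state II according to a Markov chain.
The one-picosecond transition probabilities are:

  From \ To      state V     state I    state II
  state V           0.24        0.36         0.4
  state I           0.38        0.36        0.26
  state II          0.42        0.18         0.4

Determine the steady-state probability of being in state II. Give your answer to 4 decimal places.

0.3586

Let the stationary distribution be π with π = πP and π_1 + π_2 + π_3 = 1.
π_1 = 0.24·π_1 + 0.38·π_2 + 0.42·π_3
π_2 = 0.36·π_1 + 0.36·π_2 + 0.18·π_3
Solving with the normalization constraint gives π = (0.3459, 0.2954, 0.3586).
So the stationary probability of state II is 0.3586.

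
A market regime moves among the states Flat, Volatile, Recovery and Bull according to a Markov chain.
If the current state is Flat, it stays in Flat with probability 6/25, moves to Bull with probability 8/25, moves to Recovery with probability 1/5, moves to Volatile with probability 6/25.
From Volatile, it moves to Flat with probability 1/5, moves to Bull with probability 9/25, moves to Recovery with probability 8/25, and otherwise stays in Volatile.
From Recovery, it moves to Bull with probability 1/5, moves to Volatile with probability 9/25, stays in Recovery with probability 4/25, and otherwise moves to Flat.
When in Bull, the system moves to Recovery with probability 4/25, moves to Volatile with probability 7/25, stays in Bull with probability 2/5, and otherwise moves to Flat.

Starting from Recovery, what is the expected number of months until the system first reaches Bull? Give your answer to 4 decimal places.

Let t(s) be the expected number of months to first reach Bull from state s, with t(Bull) = 0. Conditioning on the first month:
t(Flat) = 1 + 0.24·t(Flat) + 0.24·t(Volatile) + 0.2·t(Recovery)
t(Volatile) = 1 + 0.2·t(Flat) + 0.12·t(Volatile) + 0.32·t(Recovery)
t(Recovery) = 1 + 0.28·t(Flat) + 0.36·t(Volatile) + 0.16·t(Recovery)
Solving: t(Flat) = 3.2988, t(Volatile) = 3.2208, t(Recovery) = 3.6704.
Expected months from Recovery to Bull: 3.6704.

3.6704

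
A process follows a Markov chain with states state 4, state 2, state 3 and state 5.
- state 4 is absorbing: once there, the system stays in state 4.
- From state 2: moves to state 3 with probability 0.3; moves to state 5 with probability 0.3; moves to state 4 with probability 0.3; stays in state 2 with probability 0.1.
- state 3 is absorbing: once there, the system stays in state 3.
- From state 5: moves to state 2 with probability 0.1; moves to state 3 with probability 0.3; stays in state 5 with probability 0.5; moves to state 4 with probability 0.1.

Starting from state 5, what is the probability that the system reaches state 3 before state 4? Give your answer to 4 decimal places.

0.7143

Let h(s) be the probability of absorption at state 3 starting from transient state s. Then h(state 3) = 1 and h(state 4) = 0. By first-step analysis:
h(state 2) = 0.3·0 + 0.1·h(state 2) + 0.3·1 + 0.3·h(state 5)
h(state 5) = 0.1·0 + 0.1·h(state 2) + 0.3·1 + 0.5·h(state 5)
Solving: h(state 2) = 0.5714, h(state 5) = 0.7143.
Starting from state 5, the probability is 0.7143.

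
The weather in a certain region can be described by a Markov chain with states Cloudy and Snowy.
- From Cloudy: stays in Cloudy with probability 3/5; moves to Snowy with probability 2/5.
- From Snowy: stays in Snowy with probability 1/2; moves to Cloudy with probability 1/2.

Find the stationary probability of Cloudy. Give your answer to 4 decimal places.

0.5556

Let the stationary distribution be π with π = πP and π_1 + π_2 = 1.
π_1 = 0.6·π_1 + 0.5·π_2
Solving with the normalization constraint gives π = (0.5556, 0.4444).
So the stationary probability of Cloudy is 0.5556.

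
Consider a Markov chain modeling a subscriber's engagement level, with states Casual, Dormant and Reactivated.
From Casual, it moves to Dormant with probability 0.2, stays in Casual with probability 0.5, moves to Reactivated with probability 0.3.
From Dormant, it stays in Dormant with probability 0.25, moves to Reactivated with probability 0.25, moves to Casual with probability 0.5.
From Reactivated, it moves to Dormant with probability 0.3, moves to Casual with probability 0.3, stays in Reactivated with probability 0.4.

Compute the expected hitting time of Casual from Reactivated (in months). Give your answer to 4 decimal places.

Let t(s) be the expected number of months to first reach Casual from state s, with t(Casual) = 0. Conditioning on the first month:
t(Dormant) = 1 + 0.25·t(Dormant) + 0.25·t(Reactivated)
t(Reactivated) = 1 + 0.3·t(Dormant) + 0.4·t(Reactivated)
Solving: t(Dormant) = 2.2667, t(Reactivated) = 2.8000.
Expected months from Reactivated to Casual: 2.8000.

2.8000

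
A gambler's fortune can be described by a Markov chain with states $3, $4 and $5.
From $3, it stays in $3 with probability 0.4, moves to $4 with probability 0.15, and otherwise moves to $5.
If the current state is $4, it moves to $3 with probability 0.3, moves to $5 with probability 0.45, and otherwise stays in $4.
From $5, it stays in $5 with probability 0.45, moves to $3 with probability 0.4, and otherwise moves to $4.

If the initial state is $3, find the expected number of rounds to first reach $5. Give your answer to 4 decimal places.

Let t(s) be the expected number of rounds to first reach $5 from state s, with t($5) = 0. Conditioning on the first round:
t($3) = 1 + 0.4·t($3) + 0.15·t($4)
t($4) = 1 + 0.3·t($3) + 0.25·t($4)
Solving: t($3) = 2.2222, t($4) = 2.2222.
Expected rounds from $3 to $5: 2.2222.

2.2222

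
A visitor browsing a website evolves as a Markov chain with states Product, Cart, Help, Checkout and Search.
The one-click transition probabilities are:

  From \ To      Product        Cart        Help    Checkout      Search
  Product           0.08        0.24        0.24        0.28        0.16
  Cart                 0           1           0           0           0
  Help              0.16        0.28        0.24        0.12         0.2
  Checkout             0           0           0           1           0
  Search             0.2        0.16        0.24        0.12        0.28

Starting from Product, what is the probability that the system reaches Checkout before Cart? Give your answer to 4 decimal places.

Let h(s) be the probability of absorption at Checkout starting from transient state s. Then h(Checkout) = 1 and h(Cart) = 0. By first-step analysis:
h(Product) = 0.08·h(Product) + 0.24·0 + 0.24·h(Help) + 0.28·1 + 0.16·h(Search)
h(Help) = 0.16·h(Product) + 0.28·0 + 0.24·h(Help) + 0.12·1 + 0.2·h(Search)
h(Search) = 0.2·h(Product) + 0.16·0 + 0.24·h(Help) + 0.12·1 + 0.28·h(Search)
Solving: h(Product) = 0.4737, h(Help) = 0.3684, h(Search) = 0.4211.
Starting from Product, the probability is 0.4737.

0.4737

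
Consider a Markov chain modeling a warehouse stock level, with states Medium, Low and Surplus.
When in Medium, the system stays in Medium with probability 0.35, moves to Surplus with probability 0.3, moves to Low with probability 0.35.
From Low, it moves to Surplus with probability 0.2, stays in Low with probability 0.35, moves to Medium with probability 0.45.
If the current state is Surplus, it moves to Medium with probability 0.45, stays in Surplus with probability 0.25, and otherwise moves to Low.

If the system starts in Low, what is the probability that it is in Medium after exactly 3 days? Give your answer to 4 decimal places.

Propagate the distribution vector 3 days from Low.
After 0 days: (0.0000, 1.0000, 0.0000)
After 1 day: (0.4500, 0.3500, 0.2000)
After 2 days: (0.4050, 0.3400, 0.2550)
After 3 days: (0.4095, 0.3373, 0.2533)
P(in Medium after 3 days) = 0.4095

0.4095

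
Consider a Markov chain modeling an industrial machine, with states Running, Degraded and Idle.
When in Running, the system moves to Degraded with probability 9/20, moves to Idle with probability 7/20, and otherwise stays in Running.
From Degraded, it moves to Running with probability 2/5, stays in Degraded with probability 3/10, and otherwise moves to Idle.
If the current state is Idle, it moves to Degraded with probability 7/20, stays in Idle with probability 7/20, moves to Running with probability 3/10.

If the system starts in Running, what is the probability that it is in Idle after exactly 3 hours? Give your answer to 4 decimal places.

0.3326

Propagate the distribution vector 3 hours from Running.
After 0 hours: (1.0000, 0.0000, 0.0000)
After 1 hour: (0.2000, 0.4500, 0.3500)
After 2 hours: (0.3250, 0.3475, 0.3275)
After 3 hours: (0.3023, 0.3651, 0.3326)
P(in Idle after 3 hours) = 0.3326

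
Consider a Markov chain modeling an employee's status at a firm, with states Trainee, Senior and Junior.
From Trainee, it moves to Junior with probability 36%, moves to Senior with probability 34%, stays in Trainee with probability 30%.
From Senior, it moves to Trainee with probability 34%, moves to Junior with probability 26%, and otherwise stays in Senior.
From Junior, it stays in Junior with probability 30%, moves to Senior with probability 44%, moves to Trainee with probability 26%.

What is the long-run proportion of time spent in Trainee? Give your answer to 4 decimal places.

Let the stationary distribution be π with π = πP and π_1 + π_2 + π_3 = 1.
π_1 = 0.3·π_1 + 0.34·π_2 + 0.26·π_3
π_2 = 0.34·π_1 + 0.4·π_2 + 0.44·π_3
Solving with the normalization constraint gives π = (0.3037, 0.3939, 0.3025).
So the stationary probability of Trainee is 0.3037.

0.3037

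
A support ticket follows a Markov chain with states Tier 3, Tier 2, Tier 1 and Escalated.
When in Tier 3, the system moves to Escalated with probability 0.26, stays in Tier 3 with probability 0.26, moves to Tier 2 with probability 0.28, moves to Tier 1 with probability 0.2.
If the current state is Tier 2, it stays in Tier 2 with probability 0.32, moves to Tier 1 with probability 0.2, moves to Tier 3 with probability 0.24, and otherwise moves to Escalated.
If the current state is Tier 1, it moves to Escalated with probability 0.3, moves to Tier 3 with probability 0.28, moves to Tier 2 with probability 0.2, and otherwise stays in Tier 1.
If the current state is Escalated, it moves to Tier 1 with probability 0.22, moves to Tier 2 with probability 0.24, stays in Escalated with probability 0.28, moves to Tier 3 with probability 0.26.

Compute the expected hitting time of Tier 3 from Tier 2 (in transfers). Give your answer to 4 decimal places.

Let t(s) be the expected number of transfers to first reach Tier 3 from state s, with t(Tier 3) = 0. Conditioning on the first transfer:
t(Tier 2) = 1 + 0.32·t(Tier 2) + 0.2·t(Tier 1) + 0.24·t(Escalated)
t(Tier 1) = 1 + 0.2·t(Tier 2) + 0.22·t(Tier 1) + 0.3·t(Escalated)
t(Escalated) = 1 + 0.24·t(Tier 2) + 0.22·t(Tier 1) + 0.28·t(Escalated)
Solving: t(Tier 2) = 3.9426, t(Tier 1) = 3.7764, t(Escalated) = 3.8570.
Expected transfers from Tier 2 to Tier 3: 3.9426.

3.9426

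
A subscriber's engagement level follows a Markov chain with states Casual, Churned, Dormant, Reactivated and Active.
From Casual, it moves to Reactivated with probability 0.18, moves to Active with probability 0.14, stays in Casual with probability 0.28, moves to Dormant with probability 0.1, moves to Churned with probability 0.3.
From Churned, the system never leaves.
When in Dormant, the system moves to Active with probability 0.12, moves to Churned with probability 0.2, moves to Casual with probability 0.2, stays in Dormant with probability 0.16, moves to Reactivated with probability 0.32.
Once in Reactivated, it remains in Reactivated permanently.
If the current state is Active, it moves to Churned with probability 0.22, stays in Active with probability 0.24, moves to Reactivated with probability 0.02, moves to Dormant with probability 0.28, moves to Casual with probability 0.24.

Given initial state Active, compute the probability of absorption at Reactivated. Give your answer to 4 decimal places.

0.3416

Let h(s) be the probability of absorption at Reactivated starting from transient state s. Then h(Reactivated) = 1 and h(Churned) = 0. By first-step analysis:
h(Casual) = 0.28·h(Casual) + 0.3·0 + 0.1·h(Dormant) + 0.18·1 + 0.14·h(Active)
h(Dormant) = 0.2·h(Casual) + 0.2·0 + 0.16·h(Dormant) + 0.32·1 + 0.12·h(Active)
h(Active) = 0.24·h(Casual) + 0.22·0 + 0.28·h(Dormant) + 0.02·1 + 0.24·h(Active)
Solving: h(Casual) = 0.3890, h(Dormant) = 0.5224, h(Active) = 0.3416.
Starting from Active, the probability is 0.3416.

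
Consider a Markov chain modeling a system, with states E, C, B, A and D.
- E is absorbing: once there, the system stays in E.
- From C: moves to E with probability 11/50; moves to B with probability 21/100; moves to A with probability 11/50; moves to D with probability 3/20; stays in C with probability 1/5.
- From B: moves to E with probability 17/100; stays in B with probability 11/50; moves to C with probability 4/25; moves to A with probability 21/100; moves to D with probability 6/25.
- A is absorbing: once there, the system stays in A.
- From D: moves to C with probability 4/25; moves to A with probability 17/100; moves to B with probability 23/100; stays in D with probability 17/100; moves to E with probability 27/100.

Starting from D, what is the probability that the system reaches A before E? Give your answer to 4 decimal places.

0.4391

Let h(s) be the probability of absorption at A starting from transient state s. Then h(A) = 1 and h(E) = 0. By first-step analysis:
h(C) = 0.22·0 + 0.2·h(C) + 0.21·h(B) + 0.22·1 + 0.15·h(D)
h(B) = 0.17·0 + 0.16·h(C) + 0.22·h(B) + 0.21·1 + 0.24·h(D)
h(D) = 0.27·0 + 0.16·h(C) + 0.23·h(B) + 0.17·1 + 0.17·h(D)
Solving: h(C) = 0.4899, h(B) = 0.5048, h(D) = 0.4391.
Starting from D, the probability is 0.4391.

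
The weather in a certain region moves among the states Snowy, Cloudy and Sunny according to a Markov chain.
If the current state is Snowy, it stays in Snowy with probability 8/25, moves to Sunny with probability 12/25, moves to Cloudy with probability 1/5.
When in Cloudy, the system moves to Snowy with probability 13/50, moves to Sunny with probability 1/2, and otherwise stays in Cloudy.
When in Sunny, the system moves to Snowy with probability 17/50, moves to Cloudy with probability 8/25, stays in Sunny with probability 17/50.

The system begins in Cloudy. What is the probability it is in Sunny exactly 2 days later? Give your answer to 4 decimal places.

0.4148

Sum over the intermediate state after 1 day:
P = P(Cloudy→Snowy)·P(Snowy→Sunny) + P(Cloudy→Cloudy)·P(Cloudy→Sunny) + P(Cloudy→Sunny)·P(Sunny→Sunny)
  = 0.26×0.48 + 0.24×0.5 + 0.5×0.34
  = 0.1248 + 0.1200 + 0.1700 = 0.4148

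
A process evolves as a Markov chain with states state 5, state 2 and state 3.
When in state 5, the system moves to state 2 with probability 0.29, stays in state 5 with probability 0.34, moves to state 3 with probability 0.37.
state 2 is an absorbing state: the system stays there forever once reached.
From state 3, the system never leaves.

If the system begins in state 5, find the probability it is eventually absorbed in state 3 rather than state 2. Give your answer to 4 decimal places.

Let h(s) be the probability of absorption at state 3 starting from transient state s. Then h(state 3) = 1 and h(state 2) = 0. By first-step analysis:
h(state 5) = 0.34·h(state 5) + 0.29·0 + 0.37·1
Solving: h(state 5) = 0.5606.
Starting from state 5, the probability is 0.5606.

0.5606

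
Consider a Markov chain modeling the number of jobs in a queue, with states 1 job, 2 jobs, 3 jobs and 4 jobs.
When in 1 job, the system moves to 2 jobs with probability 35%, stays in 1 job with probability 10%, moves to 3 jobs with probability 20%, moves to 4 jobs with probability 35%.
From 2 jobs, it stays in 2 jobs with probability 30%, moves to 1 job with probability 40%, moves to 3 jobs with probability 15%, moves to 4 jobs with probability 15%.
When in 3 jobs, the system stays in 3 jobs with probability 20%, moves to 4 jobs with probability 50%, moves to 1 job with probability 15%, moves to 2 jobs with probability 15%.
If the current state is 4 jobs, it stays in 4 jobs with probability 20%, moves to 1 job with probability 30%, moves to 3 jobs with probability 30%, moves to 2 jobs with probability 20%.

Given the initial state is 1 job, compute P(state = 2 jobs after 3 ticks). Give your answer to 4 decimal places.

Propagate the distribution vector 3 ticks from 1 job.
After 0 ticks: (1.0000, 0.0000, 0.0000, 0.0000)
After 1 tick: (0.1000, 0.3500, 0.2000, 0.3500)
After 2 ticks: (0.2850, 0.2400, 0.2175, 0.2575)
After 3 ticks: (0.2344, 0.2559, 0.2138, 0.2960)
P(in 2 jobs after 3 ticks) = 0.2559

0.2559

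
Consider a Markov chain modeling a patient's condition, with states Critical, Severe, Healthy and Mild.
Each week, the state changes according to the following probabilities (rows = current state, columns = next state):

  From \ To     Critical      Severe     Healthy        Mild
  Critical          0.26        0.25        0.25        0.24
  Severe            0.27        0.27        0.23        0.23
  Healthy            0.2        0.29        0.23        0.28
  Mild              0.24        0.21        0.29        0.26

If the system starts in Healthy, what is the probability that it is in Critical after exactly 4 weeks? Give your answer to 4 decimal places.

Propagate the distribution vector 4 weeks from Healthy.
After 0 weeks: (0.0000, 0.0000, 1.0000, 0.0000)
After 1 week: (0.2000, 0.2900, 0.2300, 0.2800)
After 2 weeks: (0.2435, 0.2538, 0.2508, 0.2519)
After 3 weeks: (0.2425, 0.2550, 0.2500, 0.2525)
After 4 weeks: (0.2425, 0.2550, 0.2500, 0.2525)
P(in Critical after 4 weeks) = 0.2425

0.2425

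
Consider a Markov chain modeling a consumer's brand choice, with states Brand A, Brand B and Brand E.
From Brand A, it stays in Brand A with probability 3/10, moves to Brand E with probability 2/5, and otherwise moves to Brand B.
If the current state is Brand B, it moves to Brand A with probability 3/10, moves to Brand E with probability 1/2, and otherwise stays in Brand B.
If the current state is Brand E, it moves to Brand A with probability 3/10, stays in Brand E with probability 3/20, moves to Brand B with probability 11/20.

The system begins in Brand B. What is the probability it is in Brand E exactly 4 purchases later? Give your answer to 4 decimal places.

Propagate the distribution vector 4 purchases from Brand B.
After 0 purchases: (0.0000, 1.0000, 0.0000)
After 1 purchase: (0.3000, 0.2000, 0.5000)
After 2 purchases: (0.3000, 0.4050, 0.2950)
After 3 purchases: (0.3000, 0.3333, 0.3668)
After 4 purchases: (0.3000, 0.3584, 0.3416)
P(in Brand E after 4 purchases) = 0.3416

0.3416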